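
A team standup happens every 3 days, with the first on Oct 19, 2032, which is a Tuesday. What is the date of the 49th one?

Mar 12, 2033

The 49th occurrence is 48 intervals after the first: 48 × 3 = 144 days after Oct 19, 2032.
Oct has 31 days — 12 days to the end of Oct leaves 132.
Nov has 30 days (102 left).
Dec has 31 days (71 left).
Jan has 31 days (40 left).
Feb has 28 days (12 left).
12 days into Mar → Mar 12, 2033.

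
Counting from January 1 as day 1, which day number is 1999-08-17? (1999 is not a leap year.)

229

Days in months before August: 31 + 28 + 31 + 30 + 31 + 30 + 31 = 212.
Plus 17 days into August → day 229.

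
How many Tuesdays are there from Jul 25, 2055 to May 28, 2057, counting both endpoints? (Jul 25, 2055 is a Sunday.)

Jul 25, 2055 is a Sunday; the first Tuesday on or after it is Jul 27, 2055 (2 days later).
From Jul 27, 2055 to May 28, 2057: 157 + 366 + 148 = 671 days (rest of 2055, 2056, to May 28, 2057 in 2057).
671 ÷ 7 = 95 full weeks with remainder 6, so 95 more Tuesdays after the first → 96.

96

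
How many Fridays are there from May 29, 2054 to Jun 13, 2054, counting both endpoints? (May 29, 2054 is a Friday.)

3

May 29, 2054 is a Friday; the first Friday on or after it is May 29, 2054.
From May 29, 2054 to Jun 13, 2054: 2 + 13 = 15 days (rest of May, Jun).
15 ÷ 7 = 2 full weeks with remainder 1, so 2 more Fridays after the first → 3.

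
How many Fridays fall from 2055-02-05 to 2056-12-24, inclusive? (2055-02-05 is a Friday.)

99

2055-02-05 is a Friday; the first Friday on or after it is 2055-02-05.
From 2055-02-05 to 2056-12-24: 329 + 359 = 688 days (rest of 2055, to 2056-12-24 in 2056).
688 ÷ 7 = 98 full weeks with remainder 2, so 98 more Fridays after the first → 99.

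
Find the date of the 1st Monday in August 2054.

The first Monday of August 2054 is August 3.

2054-08-03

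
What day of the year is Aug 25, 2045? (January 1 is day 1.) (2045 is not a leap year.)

237

Days in months before Aug: 31 + 28 + 31 + 30 + 31 + 30 + 31 = 212.
Plus 25 days into Aug → day 237.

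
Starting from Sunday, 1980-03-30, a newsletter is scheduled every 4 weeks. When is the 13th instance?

1981-03-01

The 13th occurrence is 12 intervals after the first: 12 × 28 = 336 days after 1980-03-30.
March has 31 days — 1 day to the end of March leaves 335.
April has 30 days (305 left).
May has 31 days (274 left).
June has 30 days (244 left).
July has 31 days (213 left).
August has 31 days (182 left).
September has 30 days (152 left).
October has 31 days (121 left).
November has 30 days (91 left).
December has 31 days (60 left).
January has 31 days (29 left).
February has 28 days (1 left).
1 day into March → 1981-03-01.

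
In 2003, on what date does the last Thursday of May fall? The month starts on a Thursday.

May 2003 begins on a Thursday, so the first Thursday is May 1.
May 2003 has 31 days. Adding weeks: 1, 8, 15, 22, 29 — the last one ≤ 31 is the 29th.

May 29, 2003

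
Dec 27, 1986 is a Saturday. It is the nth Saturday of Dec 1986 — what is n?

4th

Day 27 falls in week ⌈27/7⌉ of the month.
Days 1–7 hold the 1st Saturday, 8–14 the 2nd, 15–21 the 3rd, 22–28 the 4th, 29–31 the 5th.
27 is in the range for the 4th.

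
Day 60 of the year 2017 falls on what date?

March 1, 2017

January has 31 days (60 − 31 = 29 remain).
February has 28 days (29 − 28 = 1 remain).
1 into March → March 1.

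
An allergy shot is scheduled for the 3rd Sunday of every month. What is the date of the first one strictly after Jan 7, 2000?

Jan 2000 starts on a Saturday; its first Sunday is the 2nd, so the 3rd Sunday is the 16th — Jan 16, 2000.
Jan 16, 2000 is after Jan 7, 2000, so that is the next one.

Jan 16, 2000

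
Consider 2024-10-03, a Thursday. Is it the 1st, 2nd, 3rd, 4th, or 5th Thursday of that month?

1st

Day 3 falls in week ⌈3/7⌉ of the month.
Days 1–7 hold the 1st Thursday, 8–14 the 2nd, 15–21 the 3rd, 22–28 the 4th, 29–31 the 5th.
3 is in the range for the 1st.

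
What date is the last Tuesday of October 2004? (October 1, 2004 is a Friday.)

October 2004 begins on a Friday, so the first Tuesday is October 5 (4 days later).
October 2004 has 31 days. Adding weeks: 5, 12, 19, 26 — the last one ≤ 31 is the 26th.

26 October 2004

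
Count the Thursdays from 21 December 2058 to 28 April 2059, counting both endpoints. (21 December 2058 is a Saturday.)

18

21 December 2058 is a Saturday; the first Thursday on or after it is 26 December 2058 (5 days later).
From 26 December 2058 to 28 April 2059: 5 + 31 + 28 + 31 + 28 = 123 days (rest of December, January, February, March, April).
123 ÷ 7 = 17 full weeks with remainder 4, so 17 more Thursdays after the first → 18.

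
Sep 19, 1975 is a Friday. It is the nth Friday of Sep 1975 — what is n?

Day 19 falls in week ⌈19/7⌉ of the month.
Days 1–7 hold the 1st Friday, 8–14 the 2nd, 15–21 the 3rd, 22–28 the 4th, 29–31 the 5th.
19 is in the range for the 3rd.

3rd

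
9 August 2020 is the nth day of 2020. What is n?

222

Days in months before August: 31 + 29 + 31 + 30 + 31 + 30 + 31 = 213.
Plus 9 days into August → day 222.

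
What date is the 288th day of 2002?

15 October 2002

January has 31 days (288 − 31 = 257 remain).
February has 28 days (257 − 28 = 229 remain).
March has 31 days (229 − 31 = 198 remain).
April has 30 days (198 − 30 = 168 remain).
May has 31 days (168 − 31 = 137 remain).
June has 30 days (137 − 30 = 107 remain).
July has 31 days (107 − 31 = 76 remain).
August has 31 days (76 − 31 = 45 remain).
September has 30 days (45 − 30 = 15 remain).
15 into October → October 15.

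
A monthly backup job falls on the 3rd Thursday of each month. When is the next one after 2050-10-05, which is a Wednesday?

2050-10-20

October 2050 starts on a Saturday; its first Thursday is the 6th, so the 3rd Thursday is the 20th — 2050-10-20.
2050-10-20 is after 2050-10-05, so that is the next one.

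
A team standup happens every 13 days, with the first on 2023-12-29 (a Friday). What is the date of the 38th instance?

2025-04-23

The 38th occurrence is 37 intervals after the first: 37 × 13 = 481 days after 2023-12-29.
December has 31 days — 2 days to the end of December leaves 479.
2024 has 366 days (113 left).
January has 31 days (82 left).
February has 28 days (54 left).
March has 31 days (23 left).
23 days into April → 2025-04-23.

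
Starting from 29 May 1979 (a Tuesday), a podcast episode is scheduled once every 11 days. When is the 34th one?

The 34th occurrence is 33 intervals after the first: 33 × 11 = 363 days after 29 May 1979.
May has 31 days — 2 days to the end of May leaves 361.
June has 30 days (331 left).
July has 31 days (300 left).
August has 31 days (269 left).
September has 30 days (239 left).
October has 31 days (208 left).
November has 30 days (178 left).
December has 31 days (147 left).
January has 31 days (116 left).
February has 29 days (87 left).
March has 31 days (56 left).
April has 30 days (26 left).
26 days into May → 26 May 1980.

26 May 1980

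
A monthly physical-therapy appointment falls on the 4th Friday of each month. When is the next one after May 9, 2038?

May 2038 starts on a Saturday; its first Friday is the 7th, so the 4th Friday is the 28th — May 28, 2038.
May 28, 2038 is after May 9, 2038, so that is the next one.

May 28, 2038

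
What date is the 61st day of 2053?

January has 31 days (61 − 31 = 30 remain).
February has 28 days (30 − 28 = 2 remain).
2 into March → March 2.

March 2, 2053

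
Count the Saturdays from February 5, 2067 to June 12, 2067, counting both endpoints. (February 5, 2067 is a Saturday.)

19

February 5, 2067 is a Saturday; the first Saturday on or after it is February 5, 2067.
From February 5, 2067 to June 12, 2067: 23 + 31 + 30 + 31 + 12 = 127 days (rest of February, March, April, May, June).
127 ÷ 7 = 18 full weeks with remainder 1, so 18 more Saturdays after the first → 19.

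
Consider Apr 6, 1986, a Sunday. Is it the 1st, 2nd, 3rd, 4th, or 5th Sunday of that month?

1st

Day 6 falls in week ⌈6/7⌉ of the month.
Days 1–7 hold the 1st Sunday, 8–14 the 2nd, 15–21 the 3rd, 22–28 the 4th, 29–31 the 5th.
6 is in the range for the 1st.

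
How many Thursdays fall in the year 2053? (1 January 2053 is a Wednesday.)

1 January 2053 is a Wednesday; the first Thursday on or after it is 2 January 2053 (1 day later).
From 2 January 2053 to 31 December 2053: 29 + 28 + 31 + 30 + 31 + 30 + 31 + 31 + 30 + 31 + 30 + 31 = 363 days (rest of January, February, March, April, May, June, July, August, September, October, November, December).
363 ÷ 7 = 51 full weeks with remainder 6, so 51 more Thursdays after the first → 52.

52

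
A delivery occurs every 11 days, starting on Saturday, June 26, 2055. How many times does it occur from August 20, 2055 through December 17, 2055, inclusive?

11

Occurrences land 11·i days after June 26, 2055 for i = 0, 1, 2, …
August 20, 2055 is 55 days after the start; 55 ÷ 11 = 5 remainder 0. First occurrence in the window: #6 on August 20, 2055 (5×11 = 55 days in).
December 17, 2055 is 174 days after the start; 174 ÷ 11 = 15 remainder 9. Last occurrence in the window: #16 on December 8, 2055.
Occurrences #6 through #16: 11 in total.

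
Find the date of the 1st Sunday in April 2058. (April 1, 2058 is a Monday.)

April 2058 begins on a Monday, so the first Sunday is April 7 (6 days later).

April 7, 2058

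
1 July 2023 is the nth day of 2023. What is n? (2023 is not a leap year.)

Days in months before July: 31 + 28 + 31 + 30 + 31 + 30 = 181.
Plus 1 day into July → day 182.

182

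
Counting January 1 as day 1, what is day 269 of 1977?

26 September 1977

January has 31 days (269 − 31 = 238 remain).
February has 28 days (238 − 28 = 210 remain).
March has 31 days (210 − 31 = 179 remain).
April has 30 days (179 − 30 = 149 remain).
May has 31 days (149 − 31 = 118 remain).
June has 30 days (118 − 30 = 88 remain).
July has 31 days (88 − 31 = 57 remain).
August has 31 days (57 − 31 = 26 remain).
26 into September → September 26.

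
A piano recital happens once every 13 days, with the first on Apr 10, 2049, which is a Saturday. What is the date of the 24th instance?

Feb 3, 2050

The 24th occurrence is 23 intervals after the first: 23 × 13 = 299 days after Apr 10, 2049.
Apr has 30 days — 20 days to the end of Apr leaves 279.
May has 31 days (248 left).
Jun has 30 days (218 left).
Jul has 31 days (187 left).
Aug has 31 days (156 left).
Sep has 30 days (126 left).
Oct has 31 days (95 left).
Nov has 30 days (65 left).
Dec has 31 days (34 left).
Jan has 31 days (3 left).
3 days into Feb → Feb 3, 2050.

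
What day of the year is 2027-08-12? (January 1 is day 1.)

Days in months before August: 31 + 28 + 31 + 30 + 31 + 30 + 31 = 212.
Plus 12 days into August → day 224.

224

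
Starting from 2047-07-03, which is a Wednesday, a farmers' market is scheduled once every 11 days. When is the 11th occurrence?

2047-10-21

The 11th occurrence is 10 intervals after the first: 10 × 11 = 110 days after 2047-07-03.
July has 31 days — 28 days to the end of July leaves 82.
August has 31 days (51 left).
September has 30 days (21 left).
21 days into October → 2047-10-21.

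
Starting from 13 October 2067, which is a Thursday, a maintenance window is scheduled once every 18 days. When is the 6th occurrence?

11 January 2068

The 6th occurrence is 5 intervals after the first: 5 × 18 = 90 days after 13 October 2067.
October has 31 days — 18 days to the end of October leaves 72.
November has 30 days (42 left).
December has 31 days (11 left).
11 days into January → 11 January 2068.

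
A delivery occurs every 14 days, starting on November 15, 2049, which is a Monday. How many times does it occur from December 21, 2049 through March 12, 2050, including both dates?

6

Occurrences land 14·i days after November 15, 2049 for i = 0, 1, 2, …
December 21, 2049 is 36 days after the start; 36 ÷ 14 = 2 remainder 8; since the remainder is 8, round up to i = 3. First occurrence in the window: #4 on December 27, 2049 (3×14 = 42 days in).
March 12, 2050 is 117 days after the start; 117 ÷ 14 = 8 remainder 5. Last occurrence in the window: #9 on March 7, 2050.
Occurrences #4 through #9: 6 in total.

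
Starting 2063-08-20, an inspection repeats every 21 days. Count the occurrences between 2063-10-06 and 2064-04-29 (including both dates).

Occurrences land 21·i days after 2063-08-20 for i = 0, 1, 2, …
2063-10-06 is 47 days after the start; 47 ÷ 21 = 2 remainder 5; since the remainder is 5, round up to i = 3. First occurrence in the window: #4 on 2063-10-22 (3×21 = 63 days in).
2064-04-29 is 253 days after the start; 253 ÷ 21 = 12 remainder 1. Last occurrence in the window: #13 on 2064-04-28.
Occurrences #4 through #13: 10 in total.

10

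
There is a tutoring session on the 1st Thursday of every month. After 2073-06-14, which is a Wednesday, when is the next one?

June 2073 starts on a Thursday, so its 1st Thursday is 2073-06-01.
That is not after 2073-06-14, so look at July 2073.
July 2073 starts on a Saturday, so its 1st Thursday is 2073-07-06 (5 days in).

2073-07-06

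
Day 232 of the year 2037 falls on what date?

January has 31 days (232 − 31 = 201 remain).
February has 28 days (201 − 28 = 173 remain).
March has 31 days (173 − 31 = 142 remain).
April has 30 days (142 − 30 = 112 remain).
May has 31 days (112 − 31 = 81 remain).
June has 30 days (81 − 30 = 51 remain).
July has 31 days (51 − 31 = 20 remain).
20 into August → August 20.

2037-08-20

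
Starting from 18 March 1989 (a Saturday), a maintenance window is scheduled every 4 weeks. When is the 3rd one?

13 May 1989

The 3rd occurrence is 2 intervals after the first: 2 × 28 = 56 days after 18 March 1989.
March has 31 days — 13 days to the end of March leaves 43.
April has 30 days (13 left).
13 days into May → 13 May 1989.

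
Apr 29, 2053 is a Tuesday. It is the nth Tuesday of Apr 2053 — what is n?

Day 29 falls in week ⌈29/7⌉ of the month.
Days 1–7 hold the 1st Tuesday, 8–14 the 2nd, 15–21 the 3rd, 22–28 the 4th, 29–31 the 5th.
29 is in the range for the 5th.

5th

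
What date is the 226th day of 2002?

Aug 14, 2002

Jan has 31 days (226 − 31 = 195 remain).
Feb has 28 days (195 − 28 = 167 remain).
Mar has 31 days (167 − 31 = 136 remain).
Apr has 30 days (136 − 30 = 106 remain).
May has 31 days (106 − 31 = 75 remain).
Jun has 30 days (75 − 30 = 45 remain).
Jul has 31 days (45 − 31 = 14 remain).
14 into Aug → Aug 14.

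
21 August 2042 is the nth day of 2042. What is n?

Days in months before August: 31 + 28 + 31 + 30 + 31 + 30 + 31 = 212.
Plus 21 days into August → day 233.

233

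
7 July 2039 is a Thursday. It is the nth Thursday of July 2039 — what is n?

1st

Day 7 falls in week ⌈7/7⌉ of the month.
Days 1–7 hold the 1st Thursday, 8–14 the 2nd, 15–21 the 3rd, 22–28 the 4th, 29–31 the 5th.
7 is in the range for the 1st.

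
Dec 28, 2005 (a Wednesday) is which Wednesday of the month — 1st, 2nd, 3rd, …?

4th

Day 28 falls in week ⌈28/7⌉ of the month.
Days 1–7 hold the 1st Wednesday, 8–14 the 2nd, 15–21 the 3rd, 22–28 the 4th, 29–31 the 5th.
28 is in the range for the 4th.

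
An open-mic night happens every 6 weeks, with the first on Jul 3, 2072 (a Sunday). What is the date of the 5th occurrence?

The 5th occurrence is 4 intervals after the first: 4 × 42 = 168 days after Jul 3, 2072.
Jul has 31 days — 28 days to the end of Jul leaves 140.
Aug has 31 days (109 left).
Sep has 30 days (79 left).
Oct has 31 days (48 left).
Nov has 30 days (18 left).
18 days into Dec → Dec 18, 2072.

Dec 18, 2072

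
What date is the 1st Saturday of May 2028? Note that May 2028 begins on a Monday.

May 6, 2028

May 2028 begins on a Monday, so the first Saturday is May 6 (5 days later).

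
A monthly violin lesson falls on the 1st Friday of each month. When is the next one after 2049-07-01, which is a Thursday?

2049-07-02

July 2049 starts on a Thursday, so its 1st Friday is 2049-07-02 (1 day in).
2049-07-02 is after 2049-07-01, so that is the next one.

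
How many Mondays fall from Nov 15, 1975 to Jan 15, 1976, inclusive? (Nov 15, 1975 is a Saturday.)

Nov 15, 1975 is a Saturday; the first Monday on or after it is Nov 17, 1975 (2 days later).
From Nov 17, 1975 to Jan 15, 1976: 13 + 31 + 15 = 59 days (rest of Nov, Dec, Jan).
59 ÷ 7 = 8 full weeks with remainder 3, so 8 more Mondays after the first → 9.

9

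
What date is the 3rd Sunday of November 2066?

21 November 2066

The first Sunday of November 2066 is November 7.
The 3rd Sunday is 2 weeks later: 7 + 14 = 21.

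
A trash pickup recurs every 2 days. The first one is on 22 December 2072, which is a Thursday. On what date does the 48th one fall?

The 48th occurrence is 47 intervals after the first: 47 × 2 = 94 days after 22 December 2072.
December has 31 days — 9 days to the end of December leaves 85.
January has 31 days (54 left).
February has 28 days (26 left).
26 days into March → 26 March 2073.

26 March 2073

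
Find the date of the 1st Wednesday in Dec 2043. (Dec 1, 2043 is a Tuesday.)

Dec 2043 begins on a Tuesday, so the first Wednesday is Dec 2 (1 day later).

Dec 2, 2043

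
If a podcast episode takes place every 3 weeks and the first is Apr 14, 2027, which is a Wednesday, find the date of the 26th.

The 26th occurrence is 25 intervals after the first: 25 × 21 = 525 days after Apr 14, 2027.
Apr has 30 days — 16 days to the end of Apr leaves 509.
From end of Apr to end of 2027 is 245 days (264 left).
Jan has 31 days (233 left).
Feb has 29 days (204 left).
Mar has 31 days (173 left).
Apr has 30 days (143 left).
May has 31 days (112 left).
Jun has 30 days (82 left).
Jul has 31 days (51 left).
Aug has 31 days (20 left).
20 days into Sep → Sep 20, 2028.

Sep 20, 2028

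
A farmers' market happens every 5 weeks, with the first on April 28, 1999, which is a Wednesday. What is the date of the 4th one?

The 4th occurrence is 3 intervals after the first: 3 × 35 = 105 days after April 28, 1999.
April has 30 days — 2 days to the end of April leaves 103.
May has 31 days (72 left).
June has 30 days (42 left).
July has 31 days (11 left).
11 days into August → August 11, 1999.

August 11, 1999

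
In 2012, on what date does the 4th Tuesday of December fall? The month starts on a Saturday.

December 2012 begins on a Saturday, so the first Tuesday is December 4 (3 days later).
The 4th Tuesday is 3 weeks later: 4 + 21 = 25.

2012-12-25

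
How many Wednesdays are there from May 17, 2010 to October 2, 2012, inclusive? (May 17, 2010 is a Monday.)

124

May 17, 2010 is a Monday; the first Wednesday on or after it is May 19, 2010 (2 days later).
From May 19, 2010 to October 2, 2012: 226 + 365 + 276 = 867 days (rest of 2010, 2011, to October 2, 2012 in 2012).
867 ÷ 7 = 123 full weeks with remainder 6, so 123 more Wednesdays after the first → 124.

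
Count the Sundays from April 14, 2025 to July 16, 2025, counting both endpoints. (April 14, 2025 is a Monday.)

April 14, 2025 is a Monday; the first Sunday on or after it is April 20, 2025 (6 days later).
From April 20, 2025 to July 16, 2025: 10 + 31 + 30 + 16 = 87 days (rest of April, May, June, July).
87 ÷ 7 = 12 full weeks with remainder 3, so 12 more Sundays after the first → 13.

13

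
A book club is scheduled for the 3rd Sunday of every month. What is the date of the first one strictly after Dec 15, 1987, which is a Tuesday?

Dec 20, 1987

Dec 1987 starts on a Tuesday; its first Sunday is the 6th, so the 3rd Sunday is the 20th — Dec 20, 1987.
Dec 20, 1987 is after Dec 15, 1987, so that is the next one.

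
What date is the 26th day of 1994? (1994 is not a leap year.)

26 into January → January 26.

January 26, 1994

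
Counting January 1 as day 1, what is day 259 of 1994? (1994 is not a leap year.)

Jan has 31 days (259 − 31 = 228 remain).
Feb has 28 days (228 − 28 = 200 remain).
Mar has 31 days (200 − 31 = 169 remain).
Apr has 30 days (169 − 30 = 139 remain).
May has 31 days (139 − 31 = 108 remain).
Jun has 30 days (108 − 30 = 78 remain).
Jul has 31 days (78 − 31 = 47 remain).
Aug has 31 days (47 − 31 = 16 remain).
16 into Sep → Sep 16.

Sep 16, 1994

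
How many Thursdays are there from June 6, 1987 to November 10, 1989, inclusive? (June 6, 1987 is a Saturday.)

127

June 6, 1987 is a Saturday; the first Thursday on or after it is June 11, 1987 (5 days later).
From June 11, 1987 to November 10, 1989: 203 + 366 + 314 = 883 days (rest of 1987, 1988, to November 10, 1989 in 1989).
883 ÷ 7 = 126 full weeks with remainder 1, so 126 more Thursdays after the first → 127.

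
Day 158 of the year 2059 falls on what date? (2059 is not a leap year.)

Jan has 31 days (158 − 31 = 127 remain).
Feb has 28 days (127 − 28 = 99 remain).
Mar has 31 days (99 − 31 = 68 remain).
Apr has 30 days (68 − 30 = 38 remain).
May has 31 days (38 − 31 = 7 remain).
7 into Jun → Jun 7.

Jun 7, 2059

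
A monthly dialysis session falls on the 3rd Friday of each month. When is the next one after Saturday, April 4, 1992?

April 1992 starts on a Wednesday; its first Friday is the 3rd, so the 3rd Friday is the 17th — April 17, 1992.
April 17, 1992 is after April 4, 1992, so that is the next one.

April 17, 1992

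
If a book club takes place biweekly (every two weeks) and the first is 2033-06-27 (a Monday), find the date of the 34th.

The 34th occurrence is 33 intervals after the first: 33 × 14 = 462 days after 2033-06-27.
June has 30 days — 3 days to the end of June leaves 459.
From end of June to end of 2033 is 184 days (275 left).
January has 31 days (244 left).
February has 28 days (216 left).
March has 31 days (185 left).
April has 30 days (155 left).
May has 31 days (124 left).
June has 30 days (94 left).
July has 31 days (63 left).
August has 31 days (32 left).
September has 30 days (2 left).
2 days into October → 2034-10-02.

2034-10-02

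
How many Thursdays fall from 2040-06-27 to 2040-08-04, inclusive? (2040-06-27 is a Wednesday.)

6

2040-06-27 is a Wednesday; the first Thursday on or after it is 2040-06-28 (1 day later).
From 2040-06-28 to 2040-08-04: 2 + 31 + 4 = 37 days (rest of June, July, August).
37 ÷ 7 = 5 full weeks with remainder 2, so 5 more Thursdays after the first → 6.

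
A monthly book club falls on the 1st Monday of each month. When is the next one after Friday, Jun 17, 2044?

Jul 4, 2044

Jun 2044 starts on a Wednesday, so its 1st Monday is Jun 6, 2044 (5 days in).
That is not after Jun 17, 2044, so look at Jul 2044.
Jul 2044 starts on a Friday, so its 1st Monday is Jul 4, 2044 (3 days in).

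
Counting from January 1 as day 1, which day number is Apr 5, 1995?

Days in months before Apr: 31 + 28 + 31 = 90.
Plus 5 days into Apr → day 95.

95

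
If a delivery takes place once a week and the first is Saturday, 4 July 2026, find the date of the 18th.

31 October 2026

The 18th occurrence is 17 intervals after the first: 17 × 7 = 119 days after 4 July 2026.
July has 31 days — 27 days to the end of July leaves 92.
August has 31 days (61 left).
September has 30 days (31 left).
31 days into October → 31 October 2026.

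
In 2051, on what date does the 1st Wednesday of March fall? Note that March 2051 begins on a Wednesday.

March 2051 begins on a Wednesday, so the first Wednesday is March 1.

March 1, 2051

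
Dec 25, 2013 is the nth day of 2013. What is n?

359

Days in months before Dec: 31 + 28 + 31 + 30 + 31 + 30 + 31 + 31 + 30 + 31 + 30 = 334.
Plus 25 days into Dec → day 359.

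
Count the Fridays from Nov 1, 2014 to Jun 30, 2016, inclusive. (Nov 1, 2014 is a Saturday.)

86

Nov 1, 2014 is a Saturday; the first Friday on or after it is Nov 7, 2014 (6 days later).
From Nov 7, 2014 to Jun 30, 2016: 54 + 365 + 182 = 601 days (rest of 2014, 2015, to Jun 30, 2016 in 2016).
601 ÷ 7 = 85 full weeks with remainder 6, so 85 more Fridays after the first → 86.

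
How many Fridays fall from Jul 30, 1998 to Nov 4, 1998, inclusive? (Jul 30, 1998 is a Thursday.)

Jul 30, 1998 is a Thursday; the first Friday on or after it is Jul 31, 1998 (1 day later).
From Jul 31, 1998 to Nov 4, 1998: 0 + 31 + 30 + 31 + 4 = 96 days (rest of Jul, Aug, Sep, Oct, Nov).
96 ÷ 7 = 13 full weeks with remainder 5, so 13 more Fridays after the first → 14.

14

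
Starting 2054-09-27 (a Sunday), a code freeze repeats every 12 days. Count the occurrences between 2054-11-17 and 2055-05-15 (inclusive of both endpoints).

Occurrences land 12·i days after 2054-09-27 for i = 0, 1, 2, …
2054-11-17 is 51 days after the start; 51 ÷ 12 = 4 remainder 3; since the remainder is 3, round up to i = 5. First occurrence in the window: #6 on 2054-11-26 (5×12 = 60 days in).
2055-05-15 is 230 days after the start; 230 ÷ 12 = 19 remainder 2. Last occurrence in the window: #20 on 2055-05-13.
Occurrences #6 through #20: 15 in total.

15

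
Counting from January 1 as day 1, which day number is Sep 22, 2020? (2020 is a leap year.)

Days in months before Sep: 31 + 29 + 31 + 30 + 31 + 30 + 31 + 31 = 244.
Plus 22 days into Sep → day 266.

266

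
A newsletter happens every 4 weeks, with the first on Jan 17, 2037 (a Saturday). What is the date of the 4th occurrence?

Apr 11, 2037

The 4th occurrence is 3 intervals after the first: 3 × 28 = 84 days after Jan 17, 2037.
Jan has 31 days — 14 days to the end of Jan leaves 70.
Feb has 28 days (42 left).
Mar has 31 days (11 left).
11 days into Apr → Apr 11, 2037.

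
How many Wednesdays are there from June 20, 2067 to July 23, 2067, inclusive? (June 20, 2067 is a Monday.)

June 20, 2067 is a Monday; the first Wednesday on or after it is June 22, 2067 (2 days later).
From June 22, 2067 to July 23, 2067: 8 + 23 = 31 days (rest of June, July).
31 ÷ 7 = 4 full weeks with remainder 3, so 4 more Wednesdays after the first → 5.

5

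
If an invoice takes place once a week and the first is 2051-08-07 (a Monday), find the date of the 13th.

2051-10-30

The 13th occurrence is 12 intervals after the first: 12 × 7 = 84 days after 2051-08-07.
August has 31 days — 24 days to the end of August leaves 60.
September has 30 days (30 left).
30 days into October → 2051-10-30.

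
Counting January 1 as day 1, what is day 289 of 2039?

Jan has 31 days (289 − 31 = 258 remain).
Feb has 28 days (258 − 28 = 230 remain).
Mar has 31 days (230 − 31 = 199 remain).
Apr has 30 days (199 − 30 = 169 remain).
May has 31 days (169 − 31 = 138 remain).
Jun has 30 days (138 − 30 = 108 remain).
Jul has 31 days (108 − 31 = 77 remain).
Aug has 31 days (77 − 31 = 46 remain).
Sep has 30 days (46 − 30 = 16 remain).
16 into Oct → Oct 16.

Oct 16, 2039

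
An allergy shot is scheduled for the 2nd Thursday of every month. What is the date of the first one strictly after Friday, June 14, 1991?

July 11, 1991

June 1991 starts on a Saturday; its first Thursday is the 6th, so the 2nd Thursday is the 13th — June 13, 1991.
That is not after June 14, 1991, so look at July 1991.
July 1991 starts on a Monday; its first Thursday is the 4th, so the 2nd Thursday is the 11th — July 11, 1991.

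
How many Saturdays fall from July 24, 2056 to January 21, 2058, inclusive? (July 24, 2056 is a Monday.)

July 24, 2056 is a Monday; the first Saturday on or after it is July 29, 2056 (5 days later).
From July 29, 2056 to January 21, 2058: 155 + 365 + 21 = 541 days (rest of 2056, 2057, to January 21, 2058 in 2058).
541 ÷ 7 = 77 full weeks with remainder 2, so 77 more Saturdays after the first → 78.

78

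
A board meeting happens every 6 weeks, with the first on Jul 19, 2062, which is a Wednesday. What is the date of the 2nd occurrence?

The 2nd occurrence is 1 interval after the first: 1 × 42 = 42 days after Jul 19, 2062.
Jul has 31 days — 12 days to the end of Jul leaves 30.
30 days into Aug → Aug 30, 2062.

Aug 30, 2062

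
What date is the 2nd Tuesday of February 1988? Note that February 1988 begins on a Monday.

February 1988 begins on a Monday, so the first Tuesday is February 2 (1 day later).
The 2nd Tuesday is 1 weeks later: 2 + 7 = 9.

9 February 1988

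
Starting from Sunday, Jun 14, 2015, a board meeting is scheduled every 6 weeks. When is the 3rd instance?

The 3rd occurrence is 2 intervals after the first: 2 × 42 = 84 days after Jun 14, 2015.
Jun has 30 days — 16 days to the end of Jun leaves 68.
Jul has 31 days (37 left).
Aug has 31 days (6 left).
6 days into Sep → Sep 6, 2015.

Sep 6, 2015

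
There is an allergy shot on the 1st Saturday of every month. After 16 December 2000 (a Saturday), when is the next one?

6 January 2001

December 2000 starts on a Friday, so its 1st Saturday is 2 December 2000 (1 day in).
That is not after 16 December 2000, so look at January 2001.
January 2001 starts on a Monday, so its 1st Saturday is 6 January 2001 (5 days in).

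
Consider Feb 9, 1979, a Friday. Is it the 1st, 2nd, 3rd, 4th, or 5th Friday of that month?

Day 9 falls in week ⌈9/7⌉ of the month.
Days 1–7 hold the 1st Friday, 8–14 the 2nd, 15–21 the 3rd, 22–28 the 4th, 29–31 the 5th.
9 is in the range for the 2nd.

2nd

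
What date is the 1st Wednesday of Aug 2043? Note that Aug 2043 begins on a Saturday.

Aug 2043 begins on a Saturday, so the first Wednesday is Aug 5 (4 days later).

Aug 5, 2043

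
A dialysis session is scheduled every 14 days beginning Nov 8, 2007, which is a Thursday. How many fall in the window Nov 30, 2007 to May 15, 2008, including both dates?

12

Occurrences land 14·i days after Nov 8, 2007 for i = 0, 1, 2, …
Nov 30, 2007 is 22 days after the start; 22 ÷ 14 = 1 remainder 8; since the remainder is 8, round up to i = 2. First occurrence in the window: #3 on Dec 6, 2007 (2×14 = 28 days in).
May 15, 2008 is 189 days after the start; 189 ÷ 14 = 13 remainder 7. Last occurrence in the window: #14 on May 8, 2008.
Occurrences #3 through #14: 12 in total.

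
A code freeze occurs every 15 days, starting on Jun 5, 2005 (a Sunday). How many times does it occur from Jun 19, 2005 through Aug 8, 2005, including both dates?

Occurrences land 15·i days after Jun 5, 2005 for i = 0, 1, 2, …
Jun 19, 2005 is 14 days after the start; 14 ÷ 15 = 0 remainder 14; since the remainder is 14, round up to i = 1. First occurrence in the window: #2 on Jun 20, 2005 (1×15 = 15 days in).
Aug 8, 2005 is 64 days after the start; 64 ÷ 15 = 4 remainder 4. Last occurrence in the window: #5 on Aug 4, 2005.
Occurrences #2 through #5: 4 in total.

4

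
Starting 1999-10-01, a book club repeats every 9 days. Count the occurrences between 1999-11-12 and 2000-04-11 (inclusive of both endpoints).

17

Occurrences land 9·i days after 1999-10-01 for i = 0, 1, 2, …
1999-11-12 is 42 days after the start; 42 ÷ 9 = 4 remainder 6; since the remainder is 6, round up to i = 5. First occurrence in the window: #6 on 1999-11-15 (5×9 = 45 days in).
2000-04-11 is 193 days after the start; 193 ÷ 9 = 21 remainder 4. Last occurrence in the window: #22 on 2000-04-07.
Occurrences #6 through #22: 17 in total.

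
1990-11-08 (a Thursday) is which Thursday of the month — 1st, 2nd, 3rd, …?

2nd

Day 8 falls in week ⌈8/7⌉ of the month.
Days 1–7 hold the 1st Thursday, 8–14 the 2nd, 15–21 the 3rd, 22–28 the 4th, 29–31 the 5th.
8 is in the range for the 2nd.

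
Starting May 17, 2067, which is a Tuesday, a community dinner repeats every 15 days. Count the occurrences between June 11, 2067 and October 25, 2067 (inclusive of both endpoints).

Occurrences land 15·i days after May 17, 2067 for i = 0, 1, 2, …
June 11, 2067 is 25 days after the start; 25 ÷ 15 = 1 remainder 10; since the remainder is 10, round up to i = 2. First occurrence in the window: #3 on June 16, 2067 (2×15 = 30 days in).
October 25, 2067 is 161 days after the start; 161 ÷ 15 = 10 remainder 11. Last occurrence in the window: #11 on October 14, 2067.
Occurrences #3 through #11: 9 in total.

9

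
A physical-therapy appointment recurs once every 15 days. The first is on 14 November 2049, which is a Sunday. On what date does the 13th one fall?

The 13th occurrence is 12 intervals after the first: 12 × 15 = 180 days after 14 November 2049.
November has 30 days — 16 days to the end of November leaves 164.
December has 31 days (133 left).
January has 31 days (102 left).
February has 28 days (74 left).
March has 31 days (43 left).
April has 30 days (13 left).
13 days into May → 13 May 2050.

13 May 2050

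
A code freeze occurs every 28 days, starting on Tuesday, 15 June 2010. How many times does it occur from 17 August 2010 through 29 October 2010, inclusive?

2

Occurrences land 28·i days after 15 June 2010 for i = 0, 1, 2, …
17 August 2010 is 63 days after the start; 63 ÷ 28 = 2 remainder 7; since the remainder is 7, round up to i = 3. First occurrence in the window: #4 on 7 September 2010 (3×28 = 84 days in).
29 October 2010 is 136 days after the start; 136 ÷ 28 = 4 remainder 24. Last occurrence in the window: #5 on 5 October 2010.
Occurrences #4 through #5: 2 in total.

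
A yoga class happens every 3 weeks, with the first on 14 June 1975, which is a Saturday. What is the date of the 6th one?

27 September 1975

The 6th occurrence is 5 intervals after the first: 5 × 21 = 105 days after 14 June 1975.
June has 30 days — 16 days to the end of June leaves 89.
July has 31 days (58 left).
August has 31 days (27 left).
27 days into September → 27 September 1975.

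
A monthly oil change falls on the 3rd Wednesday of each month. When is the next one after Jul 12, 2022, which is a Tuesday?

Jul 2022 starts on a Friday; its first Wednesday is the 6th, so the 3rd Wednesday is the 20th — Jul 20, 2022.
Jul 20, 2022 is after Jul 12, 2022, so that is the next one.

Jul 20, 2022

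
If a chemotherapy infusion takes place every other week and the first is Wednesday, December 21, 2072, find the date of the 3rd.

January 18, 2073

The 3rd occurrence is 2 intervals after the first: 2 × 14 = 28 days after December 21, 2072.
December has 31 days — 10 days to the end of December leaves 18.
18 days into January → January 18, 2073.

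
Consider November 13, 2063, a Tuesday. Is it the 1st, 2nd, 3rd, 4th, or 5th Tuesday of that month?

Day 13 falls in week ⌈13/7⌉ of the month.
Days 1–7 hold the 1st Tuesday, 8–14 the 2nd, 15–21 the 3rd, 22–28 the 4th, 29–31 the 5th.
13 is in the range for the 2nd.

2nd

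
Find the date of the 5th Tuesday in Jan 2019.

The first Tuesday of Jan 2019 is Jan 1.
The 5th Tuesday is 4 weeks later: 1 + 28 = 29.

Jan 29, 2019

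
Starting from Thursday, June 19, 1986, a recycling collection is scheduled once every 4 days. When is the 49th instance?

December 28, 1986

The 49th occurrence is 48 intervals after the first: 48 × 4 = 192 days after June 19, 1986.
June has 30 days — 11 days to the end of June leaves 181.
July has 31 days (150 left).
August has 31 days (119 left).
September has 30 days (89 left).
October has 31 days (58 left).
November has 30 days (28 left).
28 days into December → December 28, 1986.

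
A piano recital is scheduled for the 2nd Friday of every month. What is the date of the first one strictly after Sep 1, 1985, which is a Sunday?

Sep 1985 starts on a Sunday; its first Friday is the 6th, so the 2nd Friday is the 13th — Sep 13, 1985.
Sep 13, 1985 is after Sep 1, 1985, so that is the next one.

Sep 13, 1985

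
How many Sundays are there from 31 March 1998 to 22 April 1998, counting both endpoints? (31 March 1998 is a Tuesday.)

31 March 1998 is a Tuesday; the first Sunday on or after it is 5 April 1998 (5 days later).
From 5 April 1998 to 22 April 1998 is 22 − 5 = 17 days.
17 ÷ 7 = 2 full weeks with remainder 3, so 2 more Sundays after the first → 3.

3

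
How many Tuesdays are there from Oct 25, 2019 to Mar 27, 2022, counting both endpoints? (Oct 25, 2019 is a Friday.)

126

Oct 25, 2019 is a Friday; the first Tuesday on or after it is Oct 29, 2019 (4 days later).
From Oct 29, 2019 to Mar 27, 2022: 63 + 366 + 365 + 86 = 880 days (rest of 2019, 2020, 2021, to Mar 27, 2022 in 2022).
880 ÷ 7 = 125 full weeks with remainder 5, so 125 more Tuesdays after the first → 126.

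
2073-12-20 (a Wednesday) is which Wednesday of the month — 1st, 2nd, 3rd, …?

Day 20 falls in week ⌈20/7⌉ of the month.
Days 1–7 hold the 1st Wednesday, 8–14 the 2nd, 15–21 the 3rd, 22–28 the 4th, 29–31 the 5th.
20 is in the range for the 3rd.

3rd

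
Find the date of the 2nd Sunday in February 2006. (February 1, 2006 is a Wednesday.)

12 February 2006

February 2006 begins on a Wednesday, so the first Sunday is February 5 (4 days later).
The 2nd Sunday is 1 weeks later: 5 + 7 = 12.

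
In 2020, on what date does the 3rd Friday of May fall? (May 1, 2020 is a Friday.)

May 2020 begins on a Friday, so the first Friday is May 1.
The 3rd Friday is 2 weeks later: 1 + 14 = 15.

15 May 2020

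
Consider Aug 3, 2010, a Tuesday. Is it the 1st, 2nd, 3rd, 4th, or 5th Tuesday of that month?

1st

Day 3 falls in week ⌈3/7⌉ of the month.
Days 1–7 hold the 1st Tuesday, 8–14 the 2nd, 15–21 the 3rd, 22–28 the 4th, 29–31 the 5th.
3 is in the range for the 1st.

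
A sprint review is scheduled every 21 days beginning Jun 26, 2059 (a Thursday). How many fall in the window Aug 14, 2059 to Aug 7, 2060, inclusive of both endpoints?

Occurrences land 21·i days after Jun 26, 2059 for i = 0, 1, 2, …
Aug 14, 2059 is 49 days after the start; 49 ÷ 21 = 2 remainder 7; since the remainder is 7, round up to i = 3. First occurrence in the window: #4 on Aug 28, 2059 (3×21 = 63 days in).
Aug 7, 2060 is 408 days after the start; 408 ÷ 21 = 19 remainder 9. Last occurrence in the window: #20 on Jul 29, 2060.
Occurrences #4 through #20: 17 in total.

17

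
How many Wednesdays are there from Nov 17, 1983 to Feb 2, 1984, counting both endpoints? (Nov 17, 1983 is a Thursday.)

Nov 17, 1983 is a Thursday; the first Wednesday on or after it is Nov 23, 1983 (6 days later).
From Nov 23, 1983 to Feb 2, 1984: 7 + 31 + 31 + 2 = 71 days (rest of Nov, Dec, Jan, Feb).
71 ÷ 7 = 10 full weeks with remainder 1, so 10 more Wednesdays after the first → 11.

11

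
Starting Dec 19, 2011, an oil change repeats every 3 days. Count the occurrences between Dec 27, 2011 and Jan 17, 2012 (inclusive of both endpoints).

7

Occurrences land 3·i days after Dec 19, 2011 for i = 0, 1, 2, …
Dec 27, 2011 is 8 days after the start; 8 ÷ 3 = 2 remainder 2; since the remainder is 2, round up to i = 3. First occurrence in the window: #4 on Dec 28, 2011 (3×3 = 9 days in).
Jan 17, 2012 is 29 days after the start; 29 ÷ 3 = 9 remainder 2. Last occurrence in the window: #10 on Jan 15, 2012.
Occurrences #4 through #10: 7 in total.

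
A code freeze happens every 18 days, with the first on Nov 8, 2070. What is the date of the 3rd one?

Dec 14, 2070

The 3rd occurrence is 2 intervals after the first: 2 × 18 = 36 days after Nov 8, 2070.
Nov has 30 days — 22 days to the end of Nov leaves 14.
14 days into Dec → Dec 14, 2070.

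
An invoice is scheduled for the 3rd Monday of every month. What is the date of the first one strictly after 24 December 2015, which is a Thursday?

December 2015 starts on a Tuesday; its first Monday is the 7th, so the 3rd Monday is the 21st — 21 December 2015.
That is not after 24 December 2015, so look at January 2016.
January 2016 starts on a Friday; its first Monday is the 4th, so the 3rd Monday is the 18th — 18 January 2016.

18 January 2016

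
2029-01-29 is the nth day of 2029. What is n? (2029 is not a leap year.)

Plus 29 days into January → day 29.

29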